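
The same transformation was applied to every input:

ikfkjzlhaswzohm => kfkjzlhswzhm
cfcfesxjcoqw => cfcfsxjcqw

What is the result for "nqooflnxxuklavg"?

nqflnxxklvg

The pattern: remove every vowel.
Applying that to "nqooflnxxuklavg" gives "nqflnxxklvg".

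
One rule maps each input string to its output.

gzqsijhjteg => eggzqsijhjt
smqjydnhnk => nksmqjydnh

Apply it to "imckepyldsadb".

dbimckepyldsa

The pattern: move the last 2 characters to the front (rotate right by 2).
For "imckepyldsadb" the result is "dbimckepyldsa".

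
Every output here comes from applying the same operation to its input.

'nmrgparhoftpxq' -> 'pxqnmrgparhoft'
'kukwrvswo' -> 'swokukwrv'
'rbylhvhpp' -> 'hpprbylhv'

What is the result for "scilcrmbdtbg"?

tbgscilcrmbd

In each case the input is transformed by: move the last 3 characters to the front (rotate right by 3).
For "scilcrmbdtbg" the result is "tbgscilcrmbd".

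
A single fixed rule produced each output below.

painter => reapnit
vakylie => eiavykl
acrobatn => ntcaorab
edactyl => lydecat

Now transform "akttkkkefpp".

ppkattkkekf

Looking at the pairs, the operation is to move the last 2 characters to the front (rotate right by 2), then swap each adjacent pair of characters (1↔2, 3↔4, ...).
"akttkkkefpp" → "ppakttkkkef" → "ppkattkkekf".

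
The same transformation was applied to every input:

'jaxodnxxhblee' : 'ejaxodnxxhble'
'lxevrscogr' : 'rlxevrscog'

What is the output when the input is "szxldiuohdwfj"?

jszxldiuohdwf

Rule — move the last character to the front.
"szxldiuohdwfj" → "jszxldiuohdwf".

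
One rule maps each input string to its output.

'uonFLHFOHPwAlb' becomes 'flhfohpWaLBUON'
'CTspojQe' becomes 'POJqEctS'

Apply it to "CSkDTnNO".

Each output is the input with this applied: flip the case of every letter, then move the first 3 characters to the end (rotate left by 3).
Applying both steps to "CSkDTnNO": "csKdtNno", then "dtNnocsK".

dtNnocsK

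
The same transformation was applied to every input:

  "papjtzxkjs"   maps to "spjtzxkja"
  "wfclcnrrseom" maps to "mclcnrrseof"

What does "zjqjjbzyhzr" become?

The rule is to delete the first character, then swap the first and last characters.
Starting from "zjqjjbzyhzr": after the first operation, "jqjjbzyhzr"; after the second, "rqjjbzyhzj".

rqjjbzyhzj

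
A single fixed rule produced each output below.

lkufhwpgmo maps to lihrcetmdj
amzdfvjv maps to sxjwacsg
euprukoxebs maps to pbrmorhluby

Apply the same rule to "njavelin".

Looking at the pairs, the operation is to move the last character to the front, then shift every letter 3 places backward in the alphabet (wrapping around).
Starting from "njavelin": after the first operation, "nnjaveli"; after the second, "kkgxsbif".

kkgxsbif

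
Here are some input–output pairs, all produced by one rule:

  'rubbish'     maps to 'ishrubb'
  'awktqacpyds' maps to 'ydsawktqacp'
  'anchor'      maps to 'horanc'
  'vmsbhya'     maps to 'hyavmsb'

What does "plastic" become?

Rule — move the last 3 characters to the front (rotate right by 3).
On "plastic" that produces "ticplas".

ticplas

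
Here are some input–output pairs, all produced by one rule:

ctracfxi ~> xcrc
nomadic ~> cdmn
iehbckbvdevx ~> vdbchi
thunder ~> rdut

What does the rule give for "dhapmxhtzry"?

Looking at the pairs, the operation is to keep every other character starting from the first (positions 1st, 3rd, 5th, ...), then reverse the string.
Working it through for "dhapmxhtzry": intermediate "damhzy", final "yzhmad".

yzhmad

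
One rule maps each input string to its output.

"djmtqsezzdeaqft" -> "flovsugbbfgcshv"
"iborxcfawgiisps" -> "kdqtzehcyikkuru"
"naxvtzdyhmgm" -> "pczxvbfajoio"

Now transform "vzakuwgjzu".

xbcmwyilbw

The transformation: shift every letter 2 places forward in the alphabet (wrapping around).
So "vzakuwgjzu" becomes "xbcmwyilbw".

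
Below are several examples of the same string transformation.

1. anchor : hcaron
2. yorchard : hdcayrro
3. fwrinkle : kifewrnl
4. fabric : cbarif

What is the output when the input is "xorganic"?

igcaxron

Rule — sort the characters into reverse alphabetical order, then swap the front and back halves of the string.
Starting from "xorganic": after the first operation, "xronigca"; after the second, "igcaxron".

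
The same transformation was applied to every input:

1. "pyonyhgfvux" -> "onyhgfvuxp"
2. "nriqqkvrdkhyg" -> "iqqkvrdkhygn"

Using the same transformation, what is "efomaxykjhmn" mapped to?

In each case the input is transformed by: move the first 2 characters to the end (rotate left by 2), then delete the last character.
On "efomaxykjhmn": the first step gives "omaxykjhmnef", and the second then gives "omaxykjhmne".

omaxykjhmne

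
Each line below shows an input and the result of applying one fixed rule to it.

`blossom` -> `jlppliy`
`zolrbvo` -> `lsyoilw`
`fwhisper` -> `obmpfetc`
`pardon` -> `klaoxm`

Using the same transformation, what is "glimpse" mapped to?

The transformation: shift every letter 3 places backward in the alphabet (wrapping around), then reverse the string.
Starting from "glimpse": after the first operation, "difjmpb"; after the second, "bpmjfid".

bpmjfid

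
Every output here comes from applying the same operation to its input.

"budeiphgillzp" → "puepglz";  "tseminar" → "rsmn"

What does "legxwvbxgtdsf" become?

The pattern: move the last character to the front, then keep every other character starting from the first (positions 1st, 3rd, 5th, ...).
"legxwvbxgtdsf" → "flegxwvbxgtds" → "fexvxts".

fexvxts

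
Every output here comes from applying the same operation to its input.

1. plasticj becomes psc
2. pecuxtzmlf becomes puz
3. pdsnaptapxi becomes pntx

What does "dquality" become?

dat

The transformation: delete the last character, then keep one character in every 3, starting at position 1 (positions 1st, 4th, 7th, ...).
On "dquality": the first step gives "dqualit", and the second then gives "dat".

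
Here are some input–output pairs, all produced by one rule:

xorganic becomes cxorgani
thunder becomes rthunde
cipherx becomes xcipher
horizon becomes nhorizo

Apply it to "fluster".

The transformation: move the last character to the front.
On "fluster" that produces "rfluste".

rfluste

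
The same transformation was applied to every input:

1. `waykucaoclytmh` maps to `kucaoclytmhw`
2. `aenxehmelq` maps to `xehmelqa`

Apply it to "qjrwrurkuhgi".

wrurkuhgiq

Each output is the input with this applied: move the first character to the end, then delete the first 2 characters.
Starting from "qjrwrurkuhgi": after the first operation, "jrwrurkuhgiq"; after the second, "wrurkuhgiq".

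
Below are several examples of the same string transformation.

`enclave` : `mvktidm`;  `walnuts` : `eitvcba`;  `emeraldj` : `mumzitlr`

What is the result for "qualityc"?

ycitqbgk

Looking at the pairs, the operation is to shift every letter 8 places forward in the alphabet (wrapping around).
Applying that to "qualityc" gives "ycitqbgk".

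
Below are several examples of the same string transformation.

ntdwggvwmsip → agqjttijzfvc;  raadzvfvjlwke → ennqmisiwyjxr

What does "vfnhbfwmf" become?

isauosjzs

Each output is the input with this applied: shift every letter 13 places forward in the alphabet (wrapping around) — i.e. ROT13.
So "vfnhbfwmf" becomes "isauosjzs".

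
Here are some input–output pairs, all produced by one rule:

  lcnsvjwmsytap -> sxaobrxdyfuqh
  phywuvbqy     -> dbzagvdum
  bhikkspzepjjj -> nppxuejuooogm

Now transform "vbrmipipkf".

wrnunupkag

Rule — move the first 2 characters to the end (rotate left by 2), then shift every letter 5 places forward in the alphabet (wrapping around).
"vbrmipipkf" → "rmipipkfvb" → "wrnunupkag".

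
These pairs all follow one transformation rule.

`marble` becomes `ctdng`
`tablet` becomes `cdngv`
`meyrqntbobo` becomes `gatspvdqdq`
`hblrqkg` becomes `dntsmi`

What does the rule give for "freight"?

tgkijv

The pattern: shift every letter 2 places forward in the alphabet (wrapping around), then delete the first character.
For "freight", step one produces "htgkijv"; step two turns that into "tgkijv".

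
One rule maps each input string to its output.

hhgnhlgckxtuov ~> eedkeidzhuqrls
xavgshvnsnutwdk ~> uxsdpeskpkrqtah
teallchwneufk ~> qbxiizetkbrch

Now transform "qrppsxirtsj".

nommpufoqpg

The rule is to shift every letter 3 places backward in the alphabet (wrapping around).
So "qrppsxirtsj" becomes "nommpufoqpg".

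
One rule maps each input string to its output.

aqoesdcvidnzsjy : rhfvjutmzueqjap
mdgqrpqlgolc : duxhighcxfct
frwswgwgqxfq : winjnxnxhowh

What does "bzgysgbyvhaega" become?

In each case the input is transformed by: shift every letter 9 places backward in the alphabet (wrapping around).
Doing the same to "bzgysgbyvhaega": "sqxpjxspmyrvxr".

sqxpjxspmyrvxr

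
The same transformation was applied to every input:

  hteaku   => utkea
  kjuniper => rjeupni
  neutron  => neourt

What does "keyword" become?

In each case the input is transformed by: take characters alternately from the front and the back (1st, last, 2nd, 2nd-last, ...), then delete the first character.
For "keyword" the result is "deryow".

deryow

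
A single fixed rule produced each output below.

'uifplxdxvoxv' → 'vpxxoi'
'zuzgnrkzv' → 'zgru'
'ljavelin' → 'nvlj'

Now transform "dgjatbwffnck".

kabfng

The rule is to keep every other character starting from the second (positions 2nd, 4th, 6th, ...), then swap the first and last characters.
Working it through for "dgjatbwffnck": intermediate "gabfnk", final "kabfng".
(Check on "ljavelin": → "jvln" → "nvlj" ✓)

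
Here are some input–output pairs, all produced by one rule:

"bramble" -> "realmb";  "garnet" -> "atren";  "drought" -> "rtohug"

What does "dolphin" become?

onliph

Rule — delete the first character, then take characters alternately from the front and the back (1st, last, 2nd, 2nd-last, ...).
On "dolphin" that produces "onliph".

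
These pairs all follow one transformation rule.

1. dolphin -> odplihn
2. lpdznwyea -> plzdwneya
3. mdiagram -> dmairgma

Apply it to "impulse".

miupsle

Rule — swap each adjacent pair of characters (1↔2, 3↔4, ...).
Applying that to "impulse" gives "miupsle".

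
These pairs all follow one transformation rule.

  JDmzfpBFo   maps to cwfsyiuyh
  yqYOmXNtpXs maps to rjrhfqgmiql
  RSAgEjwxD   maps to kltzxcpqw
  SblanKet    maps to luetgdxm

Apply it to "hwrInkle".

apkbgdex

What's happening: shift every letter 7 places backward in the alphabet (wrapping around), then convert every letter to lowercase.
For "hwrInkle", step one produces "apkBgdex"; step two turns that into "apkbgdex".
(Check on "JDmzfpBFo": → "CWfsyiUYh" → "cwfsyiuyh" ✓)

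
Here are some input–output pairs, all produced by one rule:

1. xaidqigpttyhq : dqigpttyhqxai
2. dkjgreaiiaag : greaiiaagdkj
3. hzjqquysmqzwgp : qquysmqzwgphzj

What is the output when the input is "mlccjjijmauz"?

cjjijmauzmlc

The rule is to move the first 3 characters to the end (rotate left by 3).
So "mlccjjijmauz" becomes "cjjijmauzmlc".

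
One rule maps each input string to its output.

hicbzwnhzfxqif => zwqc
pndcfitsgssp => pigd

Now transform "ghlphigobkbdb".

The transformation: keep one character in every 3, starting at position 3 (positions 3rd, 6th, 9th, ...), then sort the characters into reverse alphabetical order.
Doing the same to "ghlphigobkbdb": "lidb".

lidb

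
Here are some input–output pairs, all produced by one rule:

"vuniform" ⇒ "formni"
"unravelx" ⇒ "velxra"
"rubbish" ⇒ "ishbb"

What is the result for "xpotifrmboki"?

ifrmbokiot

In each case the input is transformed by: delete the first 2 characters, then move the first 2 characters to the end (rotate left by 2).
Working it through for "xpotifrmboki": intermediate "otifrmboki", final "ifrmbokiot".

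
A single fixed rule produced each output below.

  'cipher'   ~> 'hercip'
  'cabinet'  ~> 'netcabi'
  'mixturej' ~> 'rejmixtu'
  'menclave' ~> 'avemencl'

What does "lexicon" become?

conlexi

Rule — move the last 3 characters to the front (rotate right by 3).
So "lexicon" becomes "conlexi".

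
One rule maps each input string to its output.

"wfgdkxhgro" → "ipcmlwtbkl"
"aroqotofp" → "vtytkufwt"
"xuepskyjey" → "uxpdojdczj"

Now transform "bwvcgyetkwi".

Looking at the pairs, the operation is to move the first 3 characters to the end (rotate left by 3), then shift every letter 5 places forward in the alphabet (wrapping around).
Applying both steps to "bwvcgyetkwi": "cgyetkwibwv", then "hldjypbngba".

hldjypbngba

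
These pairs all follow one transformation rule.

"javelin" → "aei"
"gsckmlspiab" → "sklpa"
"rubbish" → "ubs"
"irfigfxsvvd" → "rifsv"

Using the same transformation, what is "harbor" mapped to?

What's happening: keep every other character starting from the second (positions 2nd, 4th, 6th, ...).
Doing the same to "harbor": "abr".

abr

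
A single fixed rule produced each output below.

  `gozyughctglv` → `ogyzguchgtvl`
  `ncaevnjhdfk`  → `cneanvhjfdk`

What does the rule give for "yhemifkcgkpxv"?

The rule is to swap each adjacent pair of characters (1↔2, 3↔4, ...).
Applying that to "yhemifkcgkpxv" gives "hymefickkgxpv".

hymefickkgxpv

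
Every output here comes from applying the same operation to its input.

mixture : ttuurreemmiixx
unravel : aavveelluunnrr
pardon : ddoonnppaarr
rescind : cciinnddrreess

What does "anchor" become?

hhoorraanncc

Each output is the input with this applied: move the first 3 characters to the end (rotate left by 3), then double every character.
For "anchor", step one produces "horanc"; step two turns that into "hhoorraanncc".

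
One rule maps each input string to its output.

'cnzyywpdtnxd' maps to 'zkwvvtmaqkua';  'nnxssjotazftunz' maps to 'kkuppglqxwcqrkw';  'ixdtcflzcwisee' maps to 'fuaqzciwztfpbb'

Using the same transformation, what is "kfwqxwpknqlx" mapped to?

The transformation: shift every letter 3 places backward in the alphabet (wrapping around).
Applying that to "kfwqxwpknqlx" gives "hctnutmhkniu".

hctnutmhkniu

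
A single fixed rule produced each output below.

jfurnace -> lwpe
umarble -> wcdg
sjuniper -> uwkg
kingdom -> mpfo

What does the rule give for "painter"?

rkvt

Looking at the pairs, the operation is to keep every other character starting from the first (positions 1st, 3rd, 5th, ...), then shift every letter 2 places forward in the alphabet (wrapping around).
Working it through for "painter": intermediate "pitr", final "rkvt".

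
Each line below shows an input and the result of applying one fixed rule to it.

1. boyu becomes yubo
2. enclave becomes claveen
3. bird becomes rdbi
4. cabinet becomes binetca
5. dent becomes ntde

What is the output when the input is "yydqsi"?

The pattern: move the first 2 characters to the end (rotate left by 2).
Applying that to "yydqsi" gives "dqsiyy".

dqsiyy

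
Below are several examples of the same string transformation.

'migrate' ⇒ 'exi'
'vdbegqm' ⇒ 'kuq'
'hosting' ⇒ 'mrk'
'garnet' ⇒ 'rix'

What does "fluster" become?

The pattern: shift every letter 4 places forward in the alphabet (wrapping around), then keep only the last 3 characters.
For "fluster", step one produces "jpywxiv"; step two turns that into "xiv".

xiv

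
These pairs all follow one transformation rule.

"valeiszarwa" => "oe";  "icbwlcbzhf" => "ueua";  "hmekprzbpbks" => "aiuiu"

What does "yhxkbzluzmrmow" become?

aue

Looking at the pairs, the operation is to shift every letter 7 places backward in the alphabet (wrapping around), then keep only the vowels.
Working it through for "yhxkbzluzmrmow": intermediate "raqdusensfkfhp", final "aue".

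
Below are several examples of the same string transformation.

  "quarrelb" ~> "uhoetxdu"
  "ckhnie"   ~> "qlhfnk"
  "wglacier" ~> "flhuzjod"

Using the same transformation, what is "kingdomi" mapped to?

What's happening: shift every letter 3 places forward in the alphabet (wrapping around), then swap the front and back halves of the string.
Working it through for "kingdomi": intermediate "nlqjgrpl", final "grplnlqj".

grplnlqj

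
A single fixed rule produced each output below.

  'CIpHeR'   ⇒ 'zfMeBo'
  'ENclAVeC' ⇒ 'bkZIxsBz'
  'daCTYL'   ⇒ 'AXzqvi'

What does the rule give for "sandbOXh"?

PXKAYluE

The pattern: flip the case of every letter, then shift every letter 3 places backward in the alphabet (wrapping around).
Starting from "sandbOXh": after the first operation, "SANDBoxH"; after the second, "PXKAYluE".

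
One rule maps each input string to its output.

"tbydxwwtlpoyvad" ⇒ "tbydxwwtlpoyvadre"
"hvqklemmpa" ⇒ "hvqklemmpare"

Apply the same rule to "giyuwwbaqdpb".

giyuwwbaqdpbre

Rule — append "re".
So "giyuwwbaqdpb" becomes "giyuwwbaqdpbre".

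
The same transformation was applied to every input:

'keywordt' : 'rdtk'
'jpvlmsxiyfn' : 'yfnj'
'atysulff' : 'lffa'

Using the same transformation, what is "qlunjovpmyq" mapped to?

myqq

Each output is the input with this applied: move the first character to the end, then keep only the last 4 characters.
Applying both steps to "qlunjovpmyq": "lunjovpmyqq", then "myqq".
(Check on "jpvlmsxiyfn": → "pvlmsxiyfnj" → "yfnj" ✓)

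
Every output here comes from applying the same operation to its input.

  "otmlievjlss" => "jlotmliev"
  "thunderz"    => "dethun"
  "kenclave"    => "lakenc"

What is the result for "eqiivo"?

What's happening: delete the last 2 characters, then move the last 2 characters to the front (rotate right by 2).
Starting from "eqiivo": after the first operation, "eqii"; after the second, "iieq".

iieq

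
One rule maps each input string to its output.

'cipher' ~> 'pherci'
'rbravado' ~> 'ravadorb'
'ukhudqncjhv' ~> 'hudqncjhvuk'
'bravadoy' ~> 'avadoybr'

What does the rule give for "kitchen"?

tchenki

What's happening: move the first 2 characters to the end (rotate left by 2).
On "kitchen" that produces "tchenki".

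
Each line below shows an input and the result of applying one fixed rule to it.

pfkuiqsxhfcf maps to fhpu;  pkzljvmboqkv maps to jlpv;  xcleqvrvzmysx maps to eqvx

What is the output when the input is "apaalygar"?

agr

The pattern: sort the characters into alphabetical order, then keep one character in every 3, starting at position 2 (positions 2nd, 5th, 8th, ...).
"apaalygar" → "aaaaglpry" → "agr".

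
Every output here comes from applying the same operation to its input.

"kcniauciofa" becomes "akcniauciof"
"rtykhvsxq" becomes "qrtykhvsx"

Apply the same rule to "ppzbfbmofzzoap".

What's happening: move the last character to the front.
Applying that to "ppzbfbmofzzoap" gives "pppzbfbmofzzoa".

pppzbfbmofzzoa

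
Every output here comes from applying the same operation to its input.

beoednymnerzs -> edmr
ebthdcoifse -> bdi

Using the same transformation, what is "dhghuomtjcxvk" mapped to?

hutx

What's happening: move the last character to the front, then keep one character in every 3, starting at position 3 (positions 3rd, 6th, 9th, ...).
"dhghuomtjcxvk" → "hutx".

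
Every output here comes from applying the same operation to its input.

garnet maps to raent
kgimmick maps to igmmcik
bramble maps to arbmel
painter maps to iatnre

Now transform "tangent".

The transformation: delete the first character, then swap each adjacent pair of characters (1↔2, 3↔4, ...).
So "tangent" becomes "naegtn".

naegtn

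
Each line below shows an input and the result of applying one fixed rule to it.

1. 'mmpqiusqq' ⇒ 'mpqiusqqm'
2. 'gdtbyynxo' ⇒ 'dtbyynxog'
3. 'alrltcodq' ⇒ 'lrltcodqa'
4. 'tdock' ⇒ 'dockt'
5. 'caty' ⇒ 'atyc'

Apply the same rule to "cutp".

The rule is to move the first character to the end.
Applying that to "cutp" gives "utpc".

utpc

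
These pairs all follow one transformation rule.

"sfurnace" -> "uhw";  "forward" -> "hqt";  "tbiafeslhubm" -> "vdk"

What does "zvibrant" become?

In each case the input is transformed by: shift every letter 2 places forward in the alphabet (wrapping around), then keep only the first 3 characters.
"zvibrant" → "bxkdtcpv" → "bxk".

bxk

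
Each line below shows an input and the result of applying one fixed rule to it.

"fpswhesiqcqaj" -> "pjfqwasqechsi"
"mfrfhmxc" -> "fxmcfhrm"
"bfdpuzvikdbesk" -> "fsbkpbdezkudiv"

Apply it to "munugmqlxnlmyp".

uympulnmmxgnlq

Each output is the input with this applied: swap each adjacent pair of characters (1↔2, 3↔4, ...), then take characters alternately from the front and the back (1st, last, 2nd, 2nd-last, ...).
On "munugmqlxnlmyp": the first step gives "umunmglqnxmlpy", and the second then gives "uympulnmmxgnlq".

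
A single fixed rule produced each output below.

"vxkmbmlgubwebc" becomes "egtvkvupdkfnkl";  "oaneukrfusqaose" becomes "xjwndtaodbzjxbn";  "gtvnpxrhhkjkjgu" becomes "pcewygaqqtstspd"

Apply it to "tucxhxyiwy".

The transformation: shift every letter 9 places forward in the alphabet (wrapping around).
For "tucxhxyiwy" the result is "cdlgqghrfh".

cdlgqghrfh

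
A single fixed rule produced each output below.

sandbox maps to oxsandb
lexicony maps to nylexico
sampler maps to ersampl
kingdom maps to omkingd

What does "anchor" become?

oranch

In each case the input is transformed by: move the last 2 characters to the front (rotate right by 2).
Doing the same to "anchor": "oranch".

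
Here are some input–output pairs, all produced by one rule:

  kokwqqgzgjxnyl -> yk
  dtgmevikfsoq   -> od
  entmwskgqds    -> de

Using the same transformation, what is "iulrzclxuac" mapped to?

ai

Each output is the input with this applied: swap the first and last characters, then keep only the last 2 characters.
On "iulrzclxuac": the first step gives "culrzclxuai", and the second then gives "ai".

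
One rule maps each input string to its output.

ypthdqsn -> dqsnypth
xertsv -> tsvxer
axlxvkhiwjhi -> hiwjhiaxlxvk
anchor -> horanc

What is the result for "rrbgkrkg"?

What's happening: swap the front and back halves of the string.
Doing the same to "rrbgkrkg": "krkgrrbg".

krkgrrbg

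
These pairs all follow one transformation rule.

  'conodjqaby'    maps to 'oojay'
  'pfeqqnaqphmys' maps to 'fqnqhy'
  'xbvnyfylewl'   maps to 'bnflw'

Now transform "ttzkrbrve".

tkbv

Each output is the input with this applied: keep every other character starting from the second (positions 2nd, 4th, 6th, ...).
So "ttzkrbrve" becomes "tkbv".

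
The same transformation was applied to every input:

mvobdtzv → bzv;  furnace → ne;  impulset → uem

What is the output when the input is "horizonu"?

ino

The transformation: move the first 2 characters to the end (rotate left by 2), then keep one character in every 3, starting at position 2 (positions 2nd, 5th, 8th, ...).
"horizonu" → "ino".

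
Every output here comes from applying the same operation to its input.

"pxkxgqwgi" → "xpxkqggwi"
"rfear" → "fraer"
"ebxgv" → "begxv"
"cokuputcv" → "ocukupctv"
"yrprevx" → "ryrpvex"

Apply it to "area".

raae

The transformation: swap each adjacent pair of characters (1↔2, 3↔4, ...).
On "area" that produces "raae".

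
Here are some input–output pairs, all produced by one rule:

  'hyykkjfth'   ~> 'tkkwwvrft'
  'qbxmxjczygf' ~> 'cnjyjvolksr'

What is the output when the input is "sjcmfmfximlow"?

Looking at the pairs, the operation is to shift every letter 12 places forward in the alphabet (wrapping around).
So "sjcmfmfximlow" becomes "evoyryrjuyxai".

evoyryrjuyxai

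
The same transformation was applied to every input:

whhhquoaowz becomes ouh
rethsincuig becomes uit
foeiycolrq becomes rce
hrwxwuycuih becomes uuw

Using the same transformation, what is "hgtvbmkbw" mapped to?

wmt

The pattern: keep one character in every 3, starting at position 3 (positions 3rd, 6th, 9th, ...), then reverse the string.
"hgtvbmkbw" → "tmw" → "wmt".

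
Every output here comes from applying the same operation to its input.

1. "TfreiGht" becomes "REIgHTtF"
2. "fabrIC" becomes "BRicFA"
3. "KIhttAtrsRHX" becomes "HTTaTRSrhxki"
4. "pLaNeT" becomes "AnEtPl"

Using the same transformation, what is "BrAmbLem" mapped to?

Rule — flip the case of every letter, then move the first 2 characters to the end (rotate left by 2).
Starting from "BrAmbLem": after the first operation, "bRaMBlEM"; after the second, "aMBlEMbR".
(Check on "TfreiGht": → "tFREIgHT" → "REIgHTtF" ✓)

aMBlEMbR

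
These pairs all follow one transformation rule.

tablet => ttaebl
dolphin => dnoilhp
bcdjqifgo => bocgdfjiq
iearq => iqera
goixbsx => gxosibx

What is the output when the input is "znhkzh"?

zhnzhk

The pattern: take characters alternately from the front and the back (1st, last, 2nd, 2nd-last, ...).
Applying that to "znhkzh" gives "zhnzhk".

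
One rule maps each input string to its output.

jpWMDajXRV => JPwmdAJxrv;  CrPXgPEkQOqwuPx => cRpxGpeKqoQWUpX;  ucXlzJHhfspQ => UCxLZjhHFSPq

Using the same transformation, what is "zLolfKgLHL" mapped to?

ZlOLFkGlhl

The transformation: flip the case of every letter.
"zLolfKgLHL" → "ZlOLFkGlhl".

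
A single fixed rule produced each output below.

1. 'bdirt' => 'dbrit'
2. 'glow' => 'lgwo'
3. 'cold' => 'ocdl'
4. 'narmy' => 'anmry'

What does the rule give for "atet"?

The transformation: swap each adjacent pair of characters (1↔2, 3↔4, ...).
So "atet" becomes "tate".

tate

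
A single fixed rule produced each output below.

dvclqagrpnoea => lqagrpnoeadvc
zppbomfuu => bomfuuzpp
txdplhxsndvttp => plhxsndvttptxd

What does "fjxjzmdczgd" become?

jzmdczgdfjx

The transformation: move the first 3 characters to the end (rotate left by 3).
Doing the same to "fjxjzmdczgd": "jzmdczgdfjx".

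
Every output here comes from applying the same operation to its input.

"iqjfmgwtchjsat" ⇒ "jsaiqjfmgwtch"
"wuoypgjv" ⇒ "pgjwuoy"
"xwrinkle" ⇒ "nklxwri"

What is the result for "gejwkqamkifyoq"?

In each case the input is transformed by: delete the last character, then move the last 3 characters to the front (rotate right by 3).
For "gejwkqamkifyoq", step one produces "gejwkqamkifyo"; step two turns that into "fyogejwkqamki".
(Check on "wuoypgjv": → "wuoypgj" → "pgjwuoy" ✓)

fyogejwkqamki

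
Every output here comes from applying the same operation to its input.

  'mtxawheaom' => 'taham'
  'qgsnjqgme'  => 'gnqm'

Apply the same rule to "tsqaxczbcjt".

Looking at the pairs, the operation is to keep every other character starting from the second (positions 2nd, 4th, 6th, ...).
Applying that to "tsqaxczbcjt" gives "sacbj".

sacbj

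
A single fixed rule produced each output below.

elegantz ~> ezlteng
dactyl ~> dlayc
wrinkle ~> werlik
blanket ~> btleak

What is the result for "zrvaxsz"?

The pattern: take characters alternately from the front and the back (1st, last, 2nd, 2nd-last, ...), then delete the last character.
On "zrvaxsz": the first step gives "zzrsvxa", and the second then gives "zzrsvx".

zzrsvx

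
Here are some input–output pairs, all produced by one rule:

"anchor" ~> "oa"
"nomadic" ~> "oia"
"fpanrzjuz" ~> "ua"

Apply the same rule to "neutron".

uoe

Each output is the input with this applied: sort the characters into reverse alphabetical order, then keep only the vowels.
Applying both steps to "neutron": "utronne", then "uoe".
(Check on "nomadic": → "onmidca" → "oia" ✓)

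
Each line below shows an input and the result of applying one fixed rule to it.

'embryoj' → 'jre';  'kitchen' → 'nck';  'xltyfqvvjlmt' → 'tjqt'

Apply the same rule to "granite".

Looking at the pairs, the operation is to reverse the string, then keep one character in every 3, starting at position 1 (positions 1st, 4th, 7th, ...).
On "granite" that produces "eng".

eng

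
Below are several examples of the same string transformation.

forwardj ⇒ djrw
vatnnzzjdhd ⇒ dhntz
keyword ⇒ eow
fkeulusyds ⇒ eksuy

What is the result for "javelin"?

ejn

Rule — sort the characters into alphabetical order, then keep every other character starting from the second (positions 2nd, 4th, 6th, ...).
Applying both steps to "javelin": "aeijlnv", then "ejn".
(Check on "keyword": → "dekorwy" → "eow" ✓)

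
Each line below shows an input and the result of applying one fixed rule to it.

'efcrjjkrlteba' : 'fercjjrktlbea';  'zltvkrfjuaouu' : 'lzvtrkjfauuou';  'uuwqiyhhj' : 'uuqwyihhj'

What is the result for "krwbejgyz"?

rkbwjeygz

What's happening: swap each adjacent pair of characters (1↔2, 3↔4, ...).
Applying that to "krwbejgyz" gives "rkbwjeygz".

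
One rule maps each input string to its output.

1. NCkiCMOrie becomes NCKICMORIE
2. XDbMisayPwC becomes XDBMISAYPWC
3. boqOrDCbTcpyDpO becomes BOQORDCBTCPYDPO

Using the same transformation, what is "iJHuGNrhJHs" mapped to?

The pattern: convert every letter to uppercase.
Applying that to "iJHuGNrhJHs" gives "IJHUGNRHJHS".

IJHUGNRHJHS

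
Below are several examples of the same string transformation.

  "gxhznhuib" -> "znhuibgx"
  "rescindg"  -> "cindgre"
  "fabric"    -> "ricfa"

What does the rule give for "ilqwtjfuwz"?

Rule — move the first 3 characters to the end (rotate left by 3), then delete the last character.
"ilqwtjfuwz" → "wtjfuwzil".
(Check on "fabric": → "ricfab" → "ricfa" ✓)

wtjfuwzil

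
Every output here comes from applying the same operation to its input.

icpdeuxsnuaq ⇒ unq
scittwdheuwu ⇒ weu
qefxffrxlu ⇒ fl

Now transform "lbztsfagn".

Looking at the pairs, the operation is to keep one character in every 3, starting at position 3 (positions 3rd, 6th, 9th, ...), then delete the first character.
Applying both steps to "lbztsfagn": "zfn", then "fn".

fn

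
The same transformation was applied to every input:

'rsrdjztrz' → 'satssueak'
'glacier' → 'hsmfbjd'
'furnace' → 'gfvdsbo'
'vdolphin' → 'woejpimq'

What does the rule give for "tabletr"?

What's happening: take characters alternately from the front and the back (1st, last, 2nd, 2nd-last, ...), then shift every letter 1 place forward in the alphabet (wrapping around).
Working it through for "tabletr": intermediate "tratbel", final "usbucfm".

usbucfm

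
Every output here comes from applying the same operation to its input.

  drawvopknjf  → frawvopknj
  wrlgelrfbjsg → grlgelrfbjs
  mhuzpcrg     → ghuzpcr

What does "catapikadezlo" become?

oatapikadezl

What's happening: swap the first and last characters, then delete the last character.
"catapikadezlo" → "oatapikadezl".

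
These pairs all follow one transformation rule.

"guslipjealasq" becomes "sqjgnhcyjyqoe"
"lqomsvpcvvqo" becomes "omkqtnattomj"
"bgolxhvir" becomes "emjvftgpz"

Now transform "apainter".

nyglrcpy

Looking at the pairs, the operation is to move the first character to the end, then shift every letter 2 places backward in the alphabet (wrapping around).
Applying both steps to "apainter": "paintera", then "nyglrcpy".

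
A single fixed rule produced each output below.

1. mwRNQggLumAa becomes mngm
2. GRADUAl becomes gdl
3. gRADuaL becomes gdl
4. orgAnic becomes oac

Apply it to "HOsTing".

htg

Looking at the pairs, the operation is to keep one character in every 3, starting at position 1 (positions 1st, 4th, 7th, ...), then convert every letter to lowercase.
For "HOsTing", step one produces "HTg"; step two turns that into "htg".
(Check on "GRADUAl": → "GDl" → "gdl" ✓)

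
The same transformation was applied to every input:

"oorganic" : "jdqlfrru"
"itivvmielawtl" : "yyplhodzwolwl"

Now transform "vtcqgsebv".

What's happening: shift every letter 3 places forward in the alphabet (wrapping around), then move the first 3 characters to the end (rotate left by 3).
"vtcqgsebv" → "ywftjvhey" → "tjvheyywf".

tjvheyywf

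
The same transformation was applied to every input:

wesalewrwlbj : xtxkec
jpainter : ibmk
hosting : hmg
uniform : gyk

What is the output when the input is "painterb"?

tgxu

Rule — shift every letter 7 places backward in the alphabet (wrapping around), then keep every other character starting from the second (positions 2nd, 4th, 6th, ...).
"painterb" → "itbgmxku" → "tgxu".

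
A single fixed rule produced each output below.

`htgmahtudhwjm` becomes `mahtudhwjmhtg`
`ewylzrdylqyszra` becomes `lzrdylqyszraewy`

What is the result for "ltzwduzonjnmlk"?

wduzonjnmlkltz

Looking at the pairs, the operation is to move the first 3 characters to the end (rotate left by 3).
For "ltzwduzonjnmlk" the result is "wduzonjnmlkltz".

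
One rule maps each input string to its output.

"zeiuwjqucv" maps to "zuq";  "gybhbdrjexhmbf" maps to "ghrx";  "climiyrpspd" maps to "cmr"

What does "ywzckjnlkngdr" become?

What's happening: move the last 2 characters to the front (rotate right by 2), then keep one character in every 3, starting at position 3 (positions 3rd, 6th, 9th, ...).
On "ywzckjnlkngdr": the first step gives "drywzckjnlkng", and the second then gives "ycnn".

ycnn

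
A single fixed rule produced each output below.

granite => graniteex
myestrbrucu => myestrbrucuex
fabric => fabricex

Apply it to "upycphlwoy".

Rule — append "ex".
So "upycphlwoy" becomes "upycphlwoyex".

upycphlwoyex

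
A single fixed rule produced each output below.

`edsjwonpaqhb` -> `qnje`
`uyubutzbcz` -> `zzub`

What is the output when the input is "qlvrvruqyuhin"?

uurqn

In each case the input is transformed by: keep one character in every 3, starting at position 1 (positions 1st, 4th, 7th, ...), then sort the characters into reverse alphabetical order.
Starting from "qlvrvruqyuhin": after the first operation, "qruun"; after the second, "uurqn".
(Check on "uyubutzbcz": → "ubzz" → "zzub" ✓)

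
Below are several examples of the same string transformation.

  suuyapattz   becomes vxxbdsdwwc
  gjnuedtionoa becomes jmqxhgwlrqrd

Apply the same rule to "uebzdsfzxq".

The transformation: shift every letter 3 places forward in the alphabet (wrapping around).
Doing the same to "uebzdsfzxq": "xhecgvicat".

xhecgvicat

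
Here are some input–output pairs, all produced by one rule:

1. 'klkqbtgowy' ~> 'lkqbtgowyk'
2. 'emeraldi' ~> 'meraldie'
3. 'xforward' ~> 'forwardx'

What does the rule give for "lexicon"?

Each output is the input with this applied: move the first character to the end.
For "lexicon" the result is "exiconl".

exiconl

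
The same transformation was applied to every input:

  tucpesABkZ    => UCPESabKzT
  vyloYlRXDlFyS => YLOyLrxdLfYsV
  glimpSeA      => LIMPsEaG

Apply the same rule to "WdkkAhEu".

Rule — flip the case of every letter, then move the first character to the end.
"WdkkAhEu" → "wDKKaHeU" → "DKKaHeUw".

DKKaHeUw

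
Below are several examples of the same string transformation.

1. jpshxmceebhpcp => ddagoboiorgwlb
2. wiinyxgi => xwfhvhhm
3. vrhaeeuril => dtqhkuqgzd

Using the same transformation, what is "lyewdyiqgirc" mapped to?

In each case the input is transformed by: shift every letter 1 place backward in the alphabet (wrapping around), then swap the front and back halves of the string.
Working it through for "lyewdyiqgirc": intermediate "kxdvcxhpfhqb", final "hpfhqbkxdvcx".

hpfhqbkxdvcx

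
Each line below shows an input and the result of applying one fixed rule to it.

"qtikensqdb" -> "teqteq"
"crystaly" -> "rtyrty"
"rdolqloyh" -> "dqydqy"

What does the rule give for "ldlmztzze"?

dzzdzz

The rule is to keep one character in every 3, starting at position 2 (positions 2nd, 5th, 8th, ...), then write the whole string twice.
Applying that to "ldlmztzze" gives "dzzdzz".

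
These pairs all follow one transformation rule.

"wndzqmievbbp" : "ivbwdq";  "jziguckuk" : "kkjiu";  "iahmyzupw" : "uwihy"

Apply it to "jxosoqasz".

What's happening: keep every other character starting from the first (positions 1st, 3rd, 5th, ...), then move the first 3 characters to the end (rotate left by 3).
On "jxosoqasz": the first step gives "jooaz", and the second then gives "azjoo".
(Check on "iahmyzupw": → "ihyuw" → "uwihy" ✓)

azjoo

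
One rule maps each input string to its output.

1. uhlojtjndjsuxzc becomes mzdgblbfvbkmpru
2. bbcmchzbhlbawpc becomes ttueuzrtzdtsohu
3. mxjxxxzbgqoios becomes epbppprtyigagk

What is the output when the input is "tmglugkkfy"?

leydmyccxq

In each case the input is transformed by: shift every letter 8 places backward in the alphabet (wrapping around).
Doing the same to "tmglugkkfy": "leydmyccxq".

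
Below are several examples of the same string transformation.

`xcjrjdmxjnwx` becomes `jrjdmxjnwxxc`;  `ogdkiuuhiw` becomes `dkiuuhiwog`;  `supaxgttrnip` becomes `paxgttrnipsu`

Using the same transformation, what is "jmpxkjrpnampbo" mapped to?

The pattern: move the first 2 characters to the end (rotate left by 2).
So "jmpxkjrpnampbo" becomes "pxkjrpnampbojm".

pxkjrpnampbojm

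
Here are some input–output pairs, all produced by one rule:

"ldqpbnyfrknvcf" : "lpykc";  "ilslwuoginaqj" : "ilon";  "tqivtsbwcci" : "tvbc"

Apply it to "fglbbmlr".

The rule is to move the last character to the front, then keep one character in every 3, starting at position 2 (positions 2nd, 5th, 8th, ...).
On "fglbbmlr" that produces "fbl".

fbl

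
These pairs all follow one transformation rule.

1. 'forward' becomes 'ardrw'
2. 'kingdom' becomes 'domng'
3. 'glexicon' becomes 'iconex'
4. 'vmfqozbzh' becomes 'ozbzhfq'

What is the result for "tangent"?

In each case the input is transformed by: delete the first 2 characters, then move the first 2 characters to the end (rotate left by 2).
Starting from "tangent": after the first operation, "ngent"; after the second, "entng".

entng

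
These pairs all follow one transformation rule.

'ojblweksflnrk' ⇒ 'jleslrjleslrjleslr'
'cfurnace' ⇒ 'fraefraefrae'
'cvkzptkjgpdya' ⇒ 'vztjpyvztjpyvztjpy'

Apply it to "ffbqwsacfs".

The pattern: keep every other character starting from the second (positions 2nd, 4th, 6th, ...), then write the whole string 3 times in a row.
"ffbqwsacfs" → "fqscs" → "fqscsfqscsfqscs".

fqscsfqscsfqscs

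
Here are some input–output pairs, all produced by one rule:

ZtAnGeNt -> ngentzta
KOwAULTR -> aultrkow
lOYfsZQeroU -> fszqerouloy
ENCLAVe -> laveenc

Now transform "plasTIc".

Looking at the pairs, the operation is to move the first 3 characters to the end (rotate left by 3), then convert every letter to lowercase.
Starting from "plasTIc": after the first operation, "sTIcpla"; after the second, "sticpla".

sticpla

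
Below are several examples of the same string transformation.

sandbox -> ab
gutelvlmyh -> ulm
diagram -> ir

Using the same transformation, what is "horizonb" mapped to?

ozb

In each case the input is transformed by: keep one character in every 3, starting at position 2 (positions 2nd, 5th, 8th, ...).
So "horizonb" becomes "ozb".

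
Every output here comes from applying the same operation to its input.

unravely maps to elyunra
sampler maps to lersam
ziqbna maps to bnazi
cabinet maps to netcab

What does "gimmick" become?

Rule — move the last 3 characters to the front (rotate right by 3), then delete the last character.
"gimmick" → "ickgimm" → "ickgim".

ickgim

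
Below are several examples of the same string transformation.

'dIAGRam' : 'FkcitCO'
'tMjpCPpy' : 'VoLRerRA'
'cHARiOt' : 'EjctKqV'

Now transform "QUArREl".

Looking at the pairs, the operation is to shift every letter 2 places forward in the alphabet (wrapping around), then flip the case of every letter.
On "QUArREl": the first step gives "SWCtTGn", and the second then gives "swcTtgN".

swcTtgN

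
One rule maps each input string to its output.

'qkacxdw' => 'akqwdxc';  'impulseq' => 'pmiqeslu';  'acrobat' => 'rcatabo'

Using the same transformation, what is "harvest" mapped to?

Each output is the input with this applied: reverse the string, then move the last 3 characters to the front (rotate right by 3).
"harvest" → "tsevrah" → "rahtsev".
(Check on "acrobat": → "taborca" → "rcatabo" ✓)

rahtsev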